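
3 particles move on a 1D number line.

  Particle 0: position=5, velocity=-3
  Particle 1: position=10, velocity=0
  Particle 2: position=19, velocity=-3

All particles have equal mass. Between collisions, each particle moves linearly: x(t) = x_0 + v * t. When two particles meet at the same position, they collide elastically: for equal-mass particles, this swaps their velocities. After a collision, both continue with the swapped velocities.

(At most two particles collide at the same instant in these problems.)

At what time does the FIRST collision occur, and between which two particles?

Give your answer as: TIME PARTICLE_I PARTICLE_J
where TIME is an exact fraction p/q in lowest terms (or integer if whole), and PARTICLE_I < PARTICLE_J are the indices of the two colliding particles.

Pair (0,1): pos 5,10 vel -3,0 -> not approaching (rel speed -3 <= 0)
Pair (1,2): pos 10,19 vel 0,-3 -> gap=9, closing at 3/unit, collide at t=3
Earliest collision: t=3 between 1 and 2

Answer: 3 1 2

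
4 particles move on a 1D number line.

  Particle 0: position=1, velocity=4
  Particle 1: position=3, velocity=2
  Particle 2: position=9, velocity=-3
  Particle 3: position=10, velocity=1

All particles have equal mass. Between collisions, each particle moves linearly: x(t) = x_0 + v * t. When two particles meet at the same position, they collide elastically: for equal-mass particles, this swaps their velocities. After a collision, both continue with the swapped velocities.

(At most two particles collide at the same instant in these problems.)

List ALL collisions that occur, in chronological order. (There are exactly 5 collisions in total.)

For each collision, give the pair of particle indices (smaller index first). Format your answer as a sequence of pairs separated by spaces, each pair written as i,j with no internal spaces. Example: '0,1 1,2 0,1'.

Collision at t=1: particles 0 and 1 swap velocities; positions: p0=5 p1=5 p2=6 p3=11; velocities now: v0=2 v1=4 v2=-3 v3=1
Collision at t=8/7: particles 1 and 2 swap velocities; positions: p0=37/7 p1=39/7 p2=39/7 p3=78/7; velocities now: v0=2 v1=-3 v2=4 v3=1
Collision at t=6/5: particles 0 and 1 swap velocities; positions: p0=27/5 p1=27/5 p2=29/5 p3=56/5; velocities now: v0=-3 v1=2 v2=4 v3=1
Collision at t=3: particles 2 and 3 swap velocities; positions: p0=0 p1=9 p2=13 p3=13; velocities now: v0=-3 v1=2 v2=1 v3=4
Collision at t=7: particles 1 and 2 swap velocities; positions: p0=-12 p1=17 p2=17 p3=29; velocities now: v0=-3 v1=1 v2=2 v3=4

Answer: 0,1 1,2 0,1 2,3 1,2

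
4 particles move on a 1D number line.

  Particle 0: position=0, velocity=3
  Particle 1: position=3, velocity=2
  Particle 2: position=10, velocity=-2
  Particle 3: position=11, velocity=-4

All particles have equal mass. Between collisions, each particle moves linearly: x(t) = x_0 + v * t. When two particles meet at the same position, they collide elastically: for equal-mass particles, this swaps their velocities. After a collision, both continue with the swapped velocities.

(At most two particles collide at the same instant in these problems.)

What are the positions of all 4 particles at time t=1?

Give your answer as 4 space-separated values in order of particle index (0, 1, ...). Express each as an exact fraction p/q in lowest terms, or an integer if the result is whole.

Collision at t=1/2: particles 2 and 3 swap velocities; positions: p0=3/2 p1=4 p2=9 p3=9; velocities now: v0=3 v1=2 v2=-4 v3=-2
Advance to t=1 (no further collisions before then); velocities: v0=3 v1=2 v2=-4 v3=-2; positions = 3 5 7 8

Answer: 3 5 7 8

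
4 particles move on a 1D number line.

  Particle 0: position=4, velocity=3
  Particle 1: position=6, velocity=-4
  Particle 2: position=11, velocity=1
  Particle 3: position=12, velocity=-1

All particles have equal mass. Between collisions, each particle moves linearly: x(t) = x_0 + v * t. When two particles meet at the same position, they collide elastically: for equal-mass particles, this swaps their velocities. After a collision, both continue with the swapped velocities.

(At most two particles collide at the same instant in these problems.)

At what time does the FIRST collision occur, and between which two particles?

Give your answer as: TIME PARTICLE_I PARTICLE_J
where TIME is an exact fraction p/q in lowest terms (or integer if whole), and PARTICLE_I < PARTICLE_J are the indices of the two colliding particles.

Answer: 2/7 0 1

Derivation:
Pair (0,1): pos 4,6 vel 3,-4 -> gap=2, closing at 7/unit, collide at t=2/7
Pair (1,2): pos 6,11 vel -4,1 -> not approaching (rel speed -5 <= 0)
Pair (2,3): pos 11,12 vel 1,-1 -> gap=1, closing at 2/unit, collide at t=1/2
Earliest collision: t=2/7 between 0 and 1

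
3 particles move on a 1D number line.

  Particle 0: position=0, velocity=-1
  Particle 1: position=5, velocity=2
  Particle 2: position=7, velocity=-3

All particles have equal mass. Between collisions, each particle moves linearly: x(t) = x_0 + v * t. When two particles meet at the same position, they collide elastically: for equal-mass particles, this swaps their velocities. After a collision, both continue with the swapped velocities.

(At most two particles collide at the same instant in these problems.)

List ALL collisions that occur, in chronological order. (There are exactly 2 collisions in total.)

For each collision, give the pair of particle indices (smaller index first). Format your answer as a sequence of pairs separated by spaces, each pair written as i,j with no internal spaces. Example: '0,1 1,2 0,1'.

Answer: 1,2 0,1

Derivation:
Collision at t=2/5: particles 1 and 2 swap velocities; positions: p0=-2/5 p1=29/5 p2=29/5; velocities now: v0=-1 v1=-3 v2=2
Collision at t=7/2: particles 0 and 1 swap velocities; positions: p0=-7/2 p1=-7/2 p2=12; velocities now: v0=-3 v1=-1 v2=2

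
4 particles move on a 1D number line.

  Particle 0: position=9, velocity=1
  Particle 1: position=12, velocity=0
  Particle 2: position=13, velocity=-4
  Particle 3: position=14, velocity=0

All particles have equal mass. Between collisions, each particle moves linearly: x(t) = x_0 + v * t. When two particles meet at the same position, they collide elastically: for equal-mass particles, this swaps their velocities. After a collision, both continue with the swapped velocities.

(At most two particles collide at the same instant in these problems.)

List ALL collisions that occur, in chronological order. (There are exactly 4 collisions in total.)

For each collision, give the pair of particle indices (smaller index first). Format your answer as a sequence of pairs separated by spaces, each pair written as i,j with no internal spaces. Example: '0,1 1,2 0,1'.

Collision at t=1/4: particles 1 and 2 swap velocities; positions: p0=37/4 p1=12 p2=12 p3=14; velocities now: v0=1 v1=-4 v2=0 v3=0
Collision at t=4/5: particles 0 and 1 swap velocities; positions: p0=49/5 p1=49/5 p2=12 p3=14; velocities now: v0=-4 v1=1 v2=0 v3=0
Collision at t=3: particles 1 and 2 swap velocities; positions: p0=1 p1=12 p2=12 p3=14; velocities now: v0=-4 v1=0 v2=1 v3=0
Collision at t=5: particles 2 and 3 swap velocities; positions: p0=-7 p1=12 p2=14 p3=14; velocities now: v0=-4 v1=0 v2=0 v3=1

Answer: 1,2 0,1 1,2 2,3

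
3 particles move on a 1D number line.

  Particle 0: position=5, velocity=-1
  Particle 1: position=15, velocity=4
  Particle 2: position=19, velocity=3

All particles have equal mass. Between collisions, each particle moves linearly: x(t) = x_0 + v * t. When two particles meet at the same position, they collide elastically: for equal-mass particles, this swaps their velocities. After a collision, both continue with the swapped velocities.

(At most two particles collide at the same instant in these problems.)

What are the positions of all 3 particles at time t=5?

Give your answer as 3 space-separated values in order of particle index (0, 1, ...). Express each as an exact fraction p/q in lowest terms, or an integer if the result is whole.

Answer: 0 34 35

Derivation:
Collision at t=4: particles 1 and 2 swap velocities; positions: p0=1 p1=31 p2=31; velocities now: v0=-1 v1=3 v2=4
Advance to t=5 (no further collisions before then); velocities: v0=-1 v1=3 v2=4; positions = 0 34 35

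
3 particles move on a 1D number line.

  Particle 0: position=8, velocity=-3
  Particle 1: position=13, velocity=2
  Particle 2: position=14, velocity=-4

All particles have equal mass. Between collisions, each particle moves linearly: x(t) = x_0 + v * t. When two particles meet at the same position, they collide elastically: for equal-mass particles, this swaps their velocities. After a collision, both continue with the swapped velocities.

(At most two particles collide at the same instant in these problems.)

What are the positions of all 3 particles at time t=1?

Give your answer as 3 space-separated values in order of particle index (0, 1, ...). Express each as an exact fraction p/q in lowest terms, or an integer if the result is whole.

Collision at t=1/6: particles 1 and 2 swap velocities; positions: p0=15/2 p1=40/3 p2=40/3; velocities now: v0=-3 v1=-4 v2=2
Advance to t=1 (no further collisions before then); velocities: v0=-3 v1=-4 v2=2; positions = 5 10 15

Answer: 5 10 15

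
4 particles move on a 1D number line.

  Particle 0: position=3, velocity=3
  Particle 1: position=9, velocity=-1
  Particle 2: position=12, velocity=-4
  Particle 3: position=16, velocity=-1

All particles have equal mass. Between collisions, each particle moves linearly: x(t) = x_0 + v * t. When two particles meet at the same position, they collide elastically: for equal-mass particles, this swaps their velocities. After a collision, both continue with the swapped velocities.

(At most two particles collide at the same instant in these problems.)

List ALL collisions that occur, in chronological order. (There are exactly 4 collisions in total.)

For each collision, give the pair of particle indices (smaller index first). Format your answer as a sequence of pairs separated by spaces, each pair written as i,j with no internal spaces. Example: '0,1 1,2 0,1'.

Answer: 1,2 0,1 1,2 2,3

Derivation:
Collision at t=1: particles 1 and 2 swap velocities; positions: p0=6 p1=8 p2=8 p3=15; velocities now: v0=3 v1=-4 v2=-1 v3=-1
Collision at t=9/7: particles 0 and 1 swap velocities; positions: p0=48/7 p1=48/7 p2=54/7 p3=103/7; velocities now: v0=-4 v1=3 v2=-1 v3=-1
Collision at t=3/2: particles 1 and 2 swap velocities; positions: p0=6 p1=15/2 p2=15/2 p3=29/2; velocities now: v0=-4 v1=-1 v2=3 v3=-1
Collision at t=13/4: particles 2 and 3 swap velocities; positions: p0=-1 p1=23/4 p2=51/4 p3=51/4; velocities now: v0=-4 v1=-1 v2=-1 v3=3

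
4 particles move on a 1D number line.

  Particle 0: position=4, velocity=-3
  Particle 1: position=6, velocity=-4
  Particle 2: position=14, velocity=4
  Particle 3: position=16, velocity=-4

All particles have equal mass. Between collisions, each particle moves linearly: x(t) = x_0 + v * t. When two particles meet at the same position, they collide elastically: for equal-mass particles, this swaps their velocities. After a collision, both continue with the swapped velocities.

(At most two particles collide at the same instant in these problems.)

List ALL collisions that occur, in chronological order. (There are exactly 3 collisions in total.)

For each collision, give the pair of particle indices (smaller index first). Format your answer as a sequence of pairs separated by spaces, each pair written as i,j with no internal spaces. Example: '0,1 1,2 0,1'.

Answer: 2,3 0,1 1,2

Derivation:
Collision at t=1/4: particles 2 and 3 swap velocities; positions: p0=13/4 p1=5 p2=15 p3=15; velocities now: v0=-3 v1=-4 v2=-4 v3=4
Collision at t=2: particles 0 and 1 swap velocities; positions: p0=-2 p1=-2 p2=8 p3=22; velocities now: v0=-4 v1=-3 v2=-4 v3=4
Collision at t=12: particles 1 and 2 swap velocities; positions: p0=-42 p1=-32 p2=-32 p3=62; velocities now: v0=-4 v1=-4 v2=-3 v3=4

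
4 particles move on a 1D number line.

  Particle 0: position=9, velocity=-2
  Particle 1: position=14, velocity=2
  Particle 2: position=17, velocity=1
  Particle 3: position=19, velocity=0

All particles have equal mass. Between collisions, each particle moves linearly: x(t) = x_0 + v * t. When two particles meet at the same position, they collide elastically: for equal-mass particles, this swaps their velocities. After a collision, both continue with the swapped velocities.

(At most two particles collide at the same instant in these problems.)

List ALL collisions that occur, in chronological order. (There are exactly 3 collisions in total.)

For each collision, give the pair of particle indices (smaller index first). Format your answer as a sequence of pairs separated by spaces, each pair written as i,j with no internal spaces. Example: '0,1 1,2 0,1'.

Collision at t=2: particles 2 and 3 swap velocities; positions: p0=5 p1=18 p2=19 p3=19; velocities now: v0=-2 v1=2 v2=0 v3=1
Collision at t=5/2: particles 1 and 2 swap velocities; positions: p0=4 p1=19 p2=19 p3=39/2; velocities now: v0=-2 v1=0 v2=2 v3=1
Collision at t=3: particles 2 and 3 swap velocities; positions: p0=3 p1=19 p2=20 p3=20; velocities now: v0=-2 v1=0 v2=1 v3=2

Answer: 2,3 1,2 2,3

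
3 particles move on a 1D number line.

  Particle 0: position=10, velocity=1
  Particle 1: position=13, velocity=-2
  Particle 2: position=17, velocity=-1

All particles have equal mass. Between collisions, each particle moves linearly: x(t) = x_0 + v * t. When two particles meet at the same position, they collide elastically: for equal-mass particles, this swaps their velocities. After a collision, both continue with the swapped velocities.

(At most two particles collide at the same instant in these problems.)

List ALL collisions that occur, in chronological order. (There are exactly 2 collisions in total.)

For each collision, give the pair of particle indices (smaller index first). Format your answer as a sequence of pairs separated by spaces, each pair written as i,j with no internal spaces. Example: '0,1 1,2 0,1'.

Collision at t=1: particles 0 and 1 swap velocities; positions: p0=11 p1=11 p2=16; velocities now: v0=-2 v1=1 v2=-1
Collision at t=7/2: particles 1 and 2 swap velocities; positions: p0=6 p1=27/2 p2=27/2; velocities now: v0=-2 v1=-1 v2=1

Answer: 0,1 1,2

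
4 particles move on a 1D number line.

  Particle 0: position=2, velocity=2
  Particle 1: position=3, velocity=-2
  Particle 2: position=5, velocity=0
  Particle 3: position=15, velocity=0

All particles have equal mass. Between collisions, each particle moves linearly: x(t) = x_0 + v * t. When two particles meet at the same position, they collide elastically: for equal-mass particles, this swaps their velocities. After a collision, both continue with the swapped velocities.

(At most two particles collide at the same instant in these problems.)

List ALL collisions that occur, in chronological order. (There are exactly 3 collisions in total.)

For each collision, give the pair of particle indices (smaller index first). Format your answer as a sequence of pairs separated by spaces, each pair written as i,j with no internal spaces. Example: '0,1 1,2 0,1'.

Answer: 0,1 1,2 2,3

Derivation:
Collision at t=1/4: particles 0 and 1 swap velocities; positions: p0=5/2 p1=5/2 p2=5 p3=15; velocities now: v0=-2 v1=2 v2=0 v3=0
Collision at t=3/2: particles 1 and 2 swap velocities; positions: p0=0 p1=5 p2=5 p3=15; velocities now: v0=-2 v1=0 v2=2 v3=0
Collision at t=13/2: particles 2 and 3 swap velocities; positions: p0=-10 p1=5 p2=15 p3=15; velocities now: v0=-2 v1=0 v2=0 v3=2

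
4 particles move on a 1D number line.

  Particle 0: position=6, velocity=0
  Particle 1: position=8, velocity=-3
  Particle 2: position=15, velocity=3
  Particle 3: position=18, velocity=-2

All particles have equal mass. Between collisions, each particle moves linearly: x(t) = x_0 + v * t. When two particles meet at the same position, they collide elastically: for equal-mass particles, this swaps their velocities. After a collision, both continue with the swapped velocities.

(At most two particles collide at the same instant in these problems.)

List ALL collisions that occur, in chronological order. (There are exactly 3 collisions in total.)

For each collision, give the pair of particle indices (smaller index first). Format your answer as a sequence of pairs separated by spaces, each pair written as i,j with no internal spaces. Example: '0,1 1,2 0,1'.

Collision at t=3/5: particles 2 and 3 swap velocities; positions: p0=6 p1=31/5 p2=84/5 p3=84/5; velocities now: v0=0 v1=-3 v2=-2 v3=3
Collision at t=2/3: particles 0 and 1 swap velocities; positions: p0=6 p1=6 p2=50/3 p3=17; velocities now: v0=-3 v1=0 v2=-2 v3=3
Collision at t=6: particles 1 and 2 swap velocities; positions: p0=-10 p1=6 p2=6 p3=33; velocities now: v0=-3 v1=-2 v2=0 v3=3

Answer: 2,3 0,1 1,2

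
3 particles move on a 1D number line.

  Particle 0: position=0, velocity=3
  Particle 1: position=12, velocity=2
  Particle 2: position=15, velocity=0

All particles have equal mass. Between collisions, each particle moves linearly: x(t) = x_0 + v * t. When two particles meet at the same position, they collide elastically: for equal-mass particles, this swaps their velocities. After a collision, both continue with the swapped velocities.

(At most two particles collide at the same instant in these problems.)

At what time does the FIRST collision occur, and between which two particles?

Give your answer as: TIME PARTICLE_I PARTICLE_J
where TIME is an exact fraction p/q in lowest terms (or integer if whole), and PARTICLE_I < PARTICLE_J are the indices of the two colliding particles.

Pair (0,1): pos 0,12 vel 3,2 -> gap=12, closing at 1/unit, collide at t=12
Pair (1,2): pos 12,15 vel 2,0 -> gap=3, closing at 2/unit, collide at t=3/2
Earliest collision: t=3/2 between 1 and 2

Answer: 3/2 1 2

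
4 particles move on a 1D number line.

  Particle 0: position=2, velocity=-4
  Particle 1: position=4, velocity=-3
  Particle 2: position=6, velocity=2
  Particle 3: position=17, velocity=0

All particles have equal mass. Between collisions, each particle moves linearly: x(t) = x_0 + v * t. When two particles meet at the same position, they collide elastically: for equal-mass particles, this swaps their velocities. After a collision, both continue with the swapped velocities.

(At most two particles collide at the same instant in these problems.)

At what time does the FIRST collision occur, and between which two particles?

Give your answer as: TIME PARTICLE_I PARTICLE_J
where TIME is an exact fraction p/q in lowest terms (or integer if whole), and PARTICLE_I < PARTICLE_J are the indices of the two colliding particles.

Answer: 11/2 2 3

Derivation:
Pair (0,1): pos 2,4 vel -4,-3 -> not approaching (rel speed -1 <= 0)
Pair (1,2): pos 4,6 vel -3,2 -> not approaching (rel speed -5 <= 0)
Pair (2,3): pos 6,17 vel 2,0 -> gap=11, closing at 2/unit, collide at t=11/2
Earliest collision: t=11/2 between 2 and 3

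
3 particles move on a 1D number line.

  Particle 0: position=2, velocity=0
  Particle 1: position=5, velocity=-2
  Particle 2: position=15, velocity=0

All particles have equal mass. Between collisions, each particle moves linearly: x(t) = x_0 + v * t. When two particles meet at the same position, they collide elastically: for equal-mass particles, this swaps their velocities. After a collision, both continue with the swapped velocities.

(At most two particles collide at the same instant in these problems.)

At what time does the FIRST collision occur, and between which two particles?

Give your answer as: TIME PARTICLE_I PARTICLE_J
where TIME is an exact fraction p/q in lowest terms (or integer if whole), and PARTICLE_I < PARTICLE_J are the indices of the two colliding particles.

Pair (0,1): pos 2,5 vel 0,-2 -> gap=3, closing at 2/unit, collide at t=3/2
Pair (1,2): pos 5,15 vel -2,0 -> not approaching (rel speed -2 <= 0)
Earliest collision: t=3/2 between 0 and 1

Answer: 3/2 0 1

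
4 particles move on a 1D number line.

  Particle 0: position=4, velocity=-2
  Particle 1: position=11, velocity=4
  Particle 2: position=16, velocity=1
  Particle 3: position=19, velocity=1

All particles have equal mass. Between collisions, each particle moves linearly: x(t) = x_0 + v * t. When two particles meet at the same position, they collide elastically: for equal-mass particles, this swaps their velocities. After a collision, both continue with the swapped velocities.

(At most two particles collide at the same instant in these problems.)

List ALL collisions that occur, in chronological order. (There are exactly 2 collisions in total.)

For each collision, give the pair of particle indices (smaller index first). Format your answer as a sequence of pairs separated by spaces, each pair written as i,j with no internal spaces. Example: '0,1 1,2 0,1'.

Answer: 1,2 2,3

Derivation:
Collision at t=5/3: particles 1 and 2 swap velocities; positions: p0=2/3 p1=53/3 p2=53/3 p3=62/3; velocities now: v0=-2 v1=1 v2=4 v3=1
Collision at t=8/3: particles 2 and 3 swap velocities; positions: p0=-4/3 p1=56/3 p2=65/3 p3=65/3; velocities now: v0=-2 v1=1 v2=1 v3=4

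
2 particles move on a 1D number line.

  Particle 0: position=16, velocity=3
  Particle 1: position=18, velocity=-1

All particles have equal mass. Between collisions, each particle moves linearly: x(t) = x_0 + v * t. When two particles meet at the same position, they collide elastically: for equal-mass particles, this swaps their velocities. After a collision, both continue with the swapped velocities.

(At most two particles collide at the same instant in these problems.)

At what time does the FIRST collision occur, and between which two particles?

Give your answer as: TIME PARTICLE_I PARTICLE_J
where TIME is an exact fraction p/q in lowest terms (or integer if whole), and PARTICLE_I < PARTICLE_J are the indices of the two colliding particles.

Pair (0,1): pos 16,18 vel 3,-1 -> gap=2, closing at 4/unit, collide at t=1/2
Earliest collision: t=1/2 between 0 and 1

Answer: 1/2 0 1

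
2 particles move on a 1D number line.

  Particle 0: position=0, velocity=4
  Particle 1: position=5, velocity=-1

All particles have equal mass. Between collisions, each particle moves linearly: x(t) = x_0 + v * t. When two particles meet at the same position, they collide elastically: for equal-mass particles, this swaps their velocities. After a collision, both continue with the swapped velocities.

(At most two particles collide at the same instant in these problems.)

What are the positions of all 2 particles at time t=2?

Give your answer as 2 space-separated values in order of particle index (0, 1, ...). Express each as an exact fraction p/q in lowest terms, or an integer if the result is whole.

Collision at t=1: particles 0 and 1 swap velocities; positions: p0=4 p1=4; velocities now: v0=-1 v1=4
Advance to t=2 (no further collisions before then); velocities: v0=-1 v1=4; positions = 3 8

Answer: 3 8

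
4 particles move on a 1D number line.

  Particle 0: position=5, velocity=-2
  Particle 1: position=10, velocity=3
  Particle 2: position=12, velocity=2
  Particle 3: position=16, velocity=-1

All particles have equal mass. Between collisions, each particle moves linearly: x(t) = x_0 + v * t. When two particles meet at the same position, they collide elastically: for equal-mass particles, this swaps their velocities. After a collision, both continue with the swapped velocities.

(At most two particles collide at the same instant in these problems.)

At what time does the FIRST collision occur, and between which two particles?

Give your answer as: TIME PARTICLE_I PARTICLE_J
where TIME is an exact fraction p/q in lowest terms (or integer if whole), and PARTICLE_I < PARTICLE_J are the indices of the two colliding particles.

Pair (0,1): pos 5,10 vel -2,3 -> not approaching (rel speed -5 <= 0)
Pair (1,2): pos 10,12 vel 3,2 -> gap=2, closing at 1/unit, collide at t=2
Pair (2,3): pos 12,16 vel 2,-1 -> gap=4, closing at 3/unit, collide at t=4/3
Earliest collision: t=4/3 between 2 and 3

Answer: 4/3 2 3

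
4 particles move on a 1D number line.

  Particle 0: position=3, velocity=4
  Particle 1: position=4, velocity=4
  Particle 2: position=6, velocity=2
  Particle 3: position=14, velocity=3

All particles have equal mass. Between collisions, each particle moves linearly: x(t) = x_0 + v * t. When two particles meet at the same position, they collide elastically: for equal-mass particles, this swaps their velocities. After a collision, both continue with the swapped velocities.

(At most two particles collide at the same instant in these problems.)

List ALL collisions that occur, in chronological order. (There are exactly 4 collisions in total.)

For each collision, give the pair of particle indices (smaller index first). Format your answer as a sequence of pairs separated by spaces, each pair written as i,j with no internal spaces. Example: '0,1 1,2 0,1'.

Answer: 1,2 0,1 2,3 1,2

Derivation:
Collision at t=1: particles 1 and 2 swap velocities; positions: p0=7 p1=8 p2=8 p3=17; velocities now: v0=4 v1=2 v2=4 v3=3
Collision at t=3/2: particles 0 and 1 swap velocities; positions: p0=9 p1=9 p2=10 p3=37/2; velocities now: v0=2 v1=4 v2=4 v3=3
Collision at t=10: particles 2 and 3 swap velocities; positions: p0=26 p1=43 p2=44 p3=44; velocities now: v0=2 v1=4 v2=3 v3=4
Collision at t=11: particles 1 and 2 swap velocities; positions: p0=28 p1=47 p2=47 p3=48; velocities now: v0=2 v1=3 v2=4 v3=4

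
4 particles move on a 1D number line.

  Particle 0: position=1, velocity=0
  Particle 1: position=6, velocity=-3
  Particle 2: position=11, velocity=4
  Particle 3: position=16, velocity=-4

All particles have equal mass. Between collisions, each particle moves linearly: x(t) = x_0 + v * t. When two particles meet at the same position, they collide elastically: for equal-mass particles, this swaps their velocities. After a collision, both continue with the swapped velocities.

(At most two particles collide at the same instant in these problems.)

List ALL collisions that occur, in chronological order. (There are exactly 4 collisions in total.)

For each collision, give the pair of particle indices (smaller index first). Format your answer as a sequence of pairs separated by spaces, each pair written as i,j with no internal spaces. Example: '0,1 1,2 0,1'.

Collision at t=5/8: particles 2 and 3 swap velocities; positions: p0=1 p1=33/8 p2=27/2 p3=27/2; velocities now: v0=0 v1=-3 v2=-4 v3=4
Collision at t=5/3: particles 0 and 1 swap velocities; positions: p0=1 p1=1 p2=28/3 p3=53/3; velocities now: v0=-3 v1=0 v2=-4 v3=4
Collision at t=15/4: particles 1 and 2 swap velocities; positions: p0=-21/4 p1=1 p2=1 p3=26; velocities now: v0=-3 v1=-4 v2=0 v3=4
Collision at t=10: particles 0 and 1 swap velocities; positions: p0=-24 p1=-24 p2=1 p3=51; velocities now: v0=-4 v1=-3 v2=0 v3=4

Answer: 2,3 0,1 1,2 0,1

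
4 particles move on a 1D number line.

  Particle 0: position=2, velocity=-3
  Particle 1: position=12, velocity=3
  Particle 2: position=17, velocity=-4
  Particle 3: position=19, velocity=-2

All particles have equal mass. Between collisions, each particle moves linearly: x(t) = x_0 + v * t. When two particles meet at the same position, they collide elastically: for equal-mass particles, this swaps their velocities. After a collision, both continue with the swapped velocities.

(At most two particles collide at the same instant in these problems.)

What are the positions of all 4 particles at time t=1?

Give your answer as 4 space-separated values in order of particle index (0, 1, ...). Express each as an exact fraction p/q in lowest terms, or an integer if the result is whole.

Collision at t=5/7: particles 1 and 2 swap velocities; positions: p0=-1/7 p1=99/7 p2=99/7 p3=123/7; velocities now: v0=-3 v1=-4 v2=3 v3=-2
Advance to t=1 (no further collisions before then); velocities: v0=-3 v1=-4 v2=3 v3=-2; positions = -1 13 15 17

Answer: -1 13 15 17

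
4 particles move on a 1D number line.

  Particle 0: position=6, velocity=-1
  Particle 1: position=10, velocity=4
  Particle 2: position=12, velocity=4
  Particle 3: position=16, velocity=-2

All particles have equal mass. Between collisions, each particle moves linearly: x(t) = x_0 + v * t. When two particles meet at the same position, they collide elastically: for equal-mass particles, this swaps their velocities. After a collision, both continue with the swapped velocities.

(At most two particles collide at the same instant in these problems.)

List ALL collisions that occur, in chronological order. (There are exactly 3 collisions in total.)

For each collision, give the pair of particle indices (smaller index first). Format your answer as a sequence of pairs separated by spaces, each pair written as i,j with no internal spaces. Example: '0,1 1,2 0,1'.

Collision at t=2/3: particles 2 and 3 swap velocities; positions: p0=16/3 p1=38/3 p2=44/3 p3=44/3; velocities now: v0=-1 v1=4 v2=-2 v3=4
Collision at t=1: particles 1 and 2 swap velocities; positions: p0=5 p1=14 p2=14 p3=16; velocities now: v0=-1 v1=-2 v2=4 v3=4
Collision at t=10: particles 0 and 1 swap velocities; positions: p0=-4 p1=-4 p2=50 p3=52; velocities now: v0=-2 v1=-1 v2=4 v3=4

Answer: 2,3 1,2 0,1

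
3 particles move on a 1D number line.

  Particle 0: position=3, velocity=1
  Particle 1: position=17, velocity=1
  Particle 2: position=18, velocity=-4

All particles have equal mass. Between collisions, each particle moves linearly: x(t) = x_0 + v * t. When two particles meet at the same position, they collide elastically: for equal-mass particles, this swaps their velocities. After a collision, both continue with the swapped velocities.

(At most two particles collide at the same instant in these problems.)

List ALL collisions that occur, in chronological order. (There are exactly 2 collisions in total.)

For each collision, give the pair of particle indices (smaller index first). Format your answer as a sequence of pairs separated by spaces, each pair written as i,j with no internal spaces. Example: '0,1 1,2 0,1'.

Collision at t=1/5: particles 1 and 2 swap velocities; positions: p0=16/5 p1=86/5 p2=86/5; velocities now: v0=1 v1=-4 v2=1
Collision at t=3: particles 0 and 1 swap velocities; positions: p0=6 p1=6 p2=20; velocities now: v0=-4 v1=1 v2=1

Answer: 1,2 0,1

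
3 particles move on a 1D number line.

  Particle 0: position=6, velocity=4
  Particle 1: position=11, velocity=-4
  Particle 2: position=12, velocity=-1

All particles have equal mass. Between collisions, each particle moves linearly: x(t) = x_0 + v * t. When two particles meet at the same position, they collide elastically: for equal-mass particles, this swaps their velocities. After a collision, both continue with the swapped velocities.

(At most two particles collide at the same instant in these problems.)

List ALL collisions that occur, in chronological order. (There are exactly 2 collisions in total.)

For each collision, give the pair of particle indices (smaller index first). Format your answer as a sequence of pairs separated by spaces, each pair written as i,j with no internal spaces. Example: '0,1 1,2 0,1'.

Answer: 0,1 1,2

Derivation:
Collision at t=5/8: particles 0 and 1 swap velocities; positions: p0=17/2 p1=17/2 p2=91/8; velocities now: v0=-4 v1=4 v2=-1
Collision at t=6/5: particles 1 and 2 swap velocities; positions: p0=31/5 p1=54/5 p2=54/5; velocities now: v0=-4 v1=-1 v2=4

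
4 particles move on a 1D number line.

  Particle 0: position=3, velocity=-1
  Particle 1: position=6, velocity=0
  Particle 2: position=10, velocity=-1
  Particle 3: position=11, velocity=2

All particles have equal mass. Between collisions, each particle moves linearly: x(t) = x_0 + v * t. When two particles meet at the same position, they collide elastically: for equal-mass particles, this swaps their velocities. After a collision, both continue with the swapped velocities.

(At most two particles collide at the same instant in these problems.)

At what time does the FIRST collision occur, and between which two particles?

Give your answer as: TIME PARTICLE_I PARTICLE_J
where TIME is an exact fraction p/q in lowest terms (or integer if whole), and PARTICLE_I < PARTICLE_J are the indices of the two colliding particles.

Answer: 4 1 2

Derivation:
Pair (0,1): pos 3,6 vel -1,0 -> not approaching (rel speed -1 <= 0)
Pair (1,2): pos 6,10 vel 0,-1 -> gap=4, closing at 1/unit, collide at t=4
Pair (2,3): pos 10,11 vel -1,2 -> not approaching (rel speed -3 <= 0)
Earliest collision: t=4 between 1 and 2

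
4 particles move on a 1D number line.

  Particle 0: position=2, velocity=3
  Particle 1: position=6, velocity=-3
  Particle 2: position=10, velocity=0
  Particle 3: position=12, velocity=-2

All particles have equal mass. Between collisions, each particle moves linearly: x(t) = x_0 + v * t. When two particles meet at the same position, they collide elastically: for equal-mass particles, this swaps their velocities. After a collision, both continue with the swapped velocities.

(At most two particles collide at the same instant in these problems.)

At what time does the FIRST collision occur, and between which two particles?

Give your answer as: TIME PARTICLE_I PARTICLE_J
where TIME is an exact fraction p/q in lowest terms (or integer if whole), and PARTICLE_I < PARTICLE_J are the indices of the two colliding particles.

Answer: 2/3 0 1

Derivation:
Pair (0,1): pos 2,6 vel 3,-3 -> gap=4, closing at 6/unit, collide at t=2/3
Pair (1,2): pos 6,10 vel -3,0 -> not approaching (rel speed -3 <= 0)
Pair (2,3): pos 10,12 vel 0,-2 -> gap=2, closing at 2/unit, collide at t=1
Earliest collision: t=2/3 between 0 and 1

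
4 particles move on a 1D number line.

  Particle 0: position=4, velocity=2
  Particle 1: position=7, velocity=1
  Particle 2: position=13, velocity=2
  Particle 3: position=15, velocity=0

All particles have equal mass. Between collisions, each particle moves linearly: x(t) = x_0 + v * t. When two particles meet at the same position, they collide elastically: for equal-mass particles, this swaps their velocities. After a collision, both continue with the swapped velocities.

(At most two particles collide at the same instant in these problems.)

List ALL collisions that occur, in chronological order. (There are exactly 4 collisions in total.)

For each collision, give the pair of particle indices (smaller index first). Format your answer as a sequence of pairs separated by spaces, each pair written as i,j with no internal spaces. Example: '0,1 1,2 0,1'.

Answer: 2,3 0,1 1,2 0,1

Derivation:
Collision at t=1: particles 2 and 3 swap velocities; positions: p0=6 p1=8 p2=15 p3=15; velocities now: v0=2 v1=1 v2=0 v3=2
Collision at t=3: particles 0 and 1 swap velocities; positions: p0=10 p1=10 p2=15 p3=19; velocities now: v0=1 v1=2 v2=0 v3=2
Collision at t=11/2: particles 1 and 2 swap velocities; positions: p0=25/2 p1=15 p2=15 p3=24; velocities now: v0=1 v1=0 v2=2 v3=2
Collision at t=8: particles 0 and 1 swap velocities; positions: p0=15 p1=15 p2=20 p3=29; velocities now: v0=0 v1=1 v2=2 v3=2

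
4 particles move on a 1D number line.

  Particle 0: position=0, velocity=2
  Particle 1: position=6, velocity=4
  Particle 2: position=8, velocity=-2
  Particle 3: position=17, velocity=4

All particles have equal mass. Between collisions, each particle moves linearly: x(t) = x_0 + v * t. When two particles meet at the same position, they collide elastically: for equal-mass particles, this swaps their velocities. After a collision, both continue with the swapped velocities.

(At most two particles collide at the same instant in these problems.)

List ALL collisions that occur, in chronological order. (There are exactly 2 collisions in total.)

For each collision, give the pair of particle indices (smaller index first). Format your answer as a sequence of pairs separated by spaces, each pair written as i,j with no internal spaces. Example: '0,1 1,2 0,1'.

Collision at t=1/3: particles 1 and 2 swap velocities; positions: p0=2/3 p1=22/3 p2=22/3 p3=55/3; velocities now: v0=2 v1=-2 v2=4 v3=4
Collision at t=2: particles 0 and 1 swap velocities; positions: p0=4 p1=4 p2=14 p3=25; velocities now: v0=-2 v1=2 v2=4 v3=4

Answer: 1,2 0,1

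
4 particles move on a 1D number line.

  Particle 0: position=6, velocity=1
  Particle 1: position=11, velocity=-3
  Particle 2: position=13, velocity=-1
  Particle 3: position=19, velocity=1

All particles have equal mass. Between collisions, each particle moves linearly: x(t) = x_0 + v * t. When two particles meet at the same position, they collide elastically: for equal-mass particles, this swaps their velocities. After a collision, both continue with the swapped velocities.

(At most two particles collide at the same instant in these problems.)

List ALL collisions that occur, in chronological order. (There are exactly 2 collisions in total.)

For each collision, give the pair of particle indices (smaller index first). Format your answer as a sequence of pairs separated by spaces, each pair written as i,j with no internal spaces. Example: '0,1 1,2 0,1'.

Collision at t=5/4: particles 0 and 1 swap velocities; positions: p0=29/4 p1=29/4 p2=47/4 p3=81/4; velocities now: v0=-3 v1=1 v2=-1 v3=1
Collision at t=7/2: particles 1 and 2 swap velocities; positions: p0=1/2 p1=19/2 p2=19/2 p3=45/2; velocities now: v0=-3 v1=-1 v2=1 v3=1

Answer: 0,1 1,2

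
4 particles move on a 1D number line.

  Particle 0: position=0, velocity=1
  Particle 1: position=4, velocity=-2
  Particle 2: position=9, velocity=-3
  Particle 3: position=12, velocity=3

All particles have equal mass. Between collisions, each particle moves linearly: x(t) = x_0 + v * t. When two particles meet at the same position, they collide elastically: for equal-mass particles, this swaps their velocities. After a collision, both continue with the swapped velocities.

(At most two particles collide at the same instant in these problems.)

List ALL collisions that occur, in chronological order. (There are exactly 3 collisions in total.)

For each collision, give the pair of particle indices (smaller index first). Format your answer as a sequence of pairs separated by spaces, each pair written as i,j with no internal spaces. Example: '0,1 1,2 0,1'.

Answer: 0,1 1,2 0,1

Derivation:
Collision at t=4/3: particles 0 and 1 swap velocities; positions: p0=4/3 p1=4/3 p2=5 p3=16; velocities now: v0=-2 v1=1 v2=-3 v3=3
Collision at t=9/4: particles 1 and 2 swap velocities; positions: p0=-1/2 p1=9/4 p2=9/4 p3=75/4; velocities now: v0=-2 v1=-3 v2=1 v3=3
Collision at t=5: particles 0 and 1 swap velocities; positions: p0=-6 p1=-6 p2=5 p3=27; velocities now: v0=-3 v1=-2 v2=1 v3=3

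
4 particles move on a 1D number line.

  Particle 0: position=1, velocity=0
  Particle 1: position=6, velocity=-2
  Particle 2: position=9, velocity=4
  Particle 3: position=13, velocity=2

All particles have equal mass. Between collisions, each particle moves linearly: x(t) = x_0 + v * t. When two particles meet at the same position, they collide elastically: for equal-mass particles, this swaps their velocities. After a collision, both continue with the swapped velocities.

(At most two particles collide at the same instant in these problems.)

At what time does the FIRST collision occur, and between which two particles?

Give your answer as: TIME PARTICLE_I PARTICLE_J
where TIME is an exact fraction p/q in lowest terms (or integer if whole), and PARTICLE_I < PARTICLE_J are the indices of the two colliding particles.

Pair (0,1): pos 1,6 vel 0,-2 -> gap=5, closing at 2/unit, collide at t=5/2
Pair (1,2): pos 6,9 vel -2,4 -> not approaching (rel speed -6 <= 0)
Pair (2,3): pos 9,13 vel 4,2 -> gap=4, closing at 2/unit, collide at t=2
Earliest collision: t=2 between 2 and 3

Answer: 2 2 3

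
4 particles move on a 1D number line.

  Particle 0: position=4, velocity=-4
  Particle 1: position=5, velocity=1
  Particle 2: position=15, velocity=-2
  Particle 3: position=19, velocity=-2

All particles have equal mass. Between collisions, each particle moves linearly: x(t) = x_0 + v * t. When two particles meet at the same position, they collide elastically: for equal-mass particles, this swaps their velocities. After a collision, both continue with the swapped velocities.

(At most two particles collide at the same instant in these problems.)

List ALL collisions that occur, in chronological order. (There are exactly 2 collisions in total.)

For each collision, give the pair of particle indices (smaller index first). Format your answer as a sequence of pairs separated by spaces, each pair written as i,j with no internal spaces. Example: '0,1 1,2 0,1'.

Answer: 1,2 2,3

Derivation:
Collision at t=10/3: particles 1 and 2 swap velocities; positions: p0=-28/3 p1=25/3 p2=25/3 p3=37/3; velocities now: v0=-4 v1=-2 v2=1 v3=-2
Collision at t=14/3: particles 2 and 3 swap velocities; positions: p0=-44/3 p1=17/3 p2=29/3 p3=29/3; velocities now: v0=-4 v1=-2 v2=-2 v3=1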